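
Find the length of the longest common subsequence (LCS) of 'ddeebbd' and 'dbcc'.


DP table for LCS of 'ddeebbd' and 'dbcc':
       d  b  c  c
    0  0  0  0  0
  d 0  1  1  1  1
  d 0  1  1  1  1
  e 0  1  1  1  1
  e 0  1  1  1  1
  b 0  1  2  2  2
  b 0  1  2  2  2
  d 0  1  2  2  2
LCS: 'db'
LCS length = 2

2


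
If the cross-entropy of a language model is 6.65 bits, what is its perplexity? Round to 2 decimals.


Perplexity formula: PP = 2^H
H = 6.65
PP = 2^6.65
Decompose: 2^6.65 = 2^6 * 2^0.65
2^6 = 64, 2^0.65 ~ 1.5691682
PP ~ 64 * 1.5691682 = 100.4267648
Rounded to 2 decimals: 100.43

100.43


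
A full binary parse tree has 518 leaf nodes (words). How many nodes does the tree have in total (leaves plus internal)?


Leaf nodes (terminals): 518
Internal nodes = n - 1 = 518 - 1 = 517
Total = leaves + internal = 518 + 517 = 1035

1035


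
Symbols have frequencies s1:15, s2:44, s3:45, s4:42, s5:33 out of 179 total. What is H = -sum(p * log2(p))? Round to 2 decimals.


Computing entropy H = -sum(p_i * log2(p_i)):
  s1: p = 15/179 = 0.0838, -p*log2(p) = 0.2997
  s2: p = 44/179 = 0.2458, -p*log2(p) = 0.4976
  s3: p = 45/179 = 0.2514, -p*log2(p) = 0.5008
  s4: p = 42/179 = 0.2346, -p*log2(p) = 0.4907
  s5: p = 33/179 = 0.1844, -p*log2(p) = 0.4497
H = sum of terms = 2.2385
Rounded to 2 decimals: 2.24

2.24


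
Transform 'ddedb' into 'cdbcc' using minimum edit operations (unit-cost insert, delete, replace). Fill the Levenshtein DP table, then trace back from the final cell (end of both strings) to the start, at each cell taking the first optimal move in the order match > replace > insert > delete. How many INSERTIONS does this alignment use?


Edit distance = 4. Backtracking from cell (5, 5) with preference match > replace > insert > delete,
then listing the resulting alignment 'ddedb' -> 'cdbcc' left to right:
  Step 1: replace d->c
  Step 2: keep 'd'
  Step 3: replace e->b
  Step 4: replace d->c
  Step 5: replace b->c
Total insertions: 0

0


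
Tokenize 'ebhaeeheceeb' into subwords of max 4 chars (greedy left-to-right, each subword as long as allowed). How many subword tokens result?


'ebhaeeheceeb' has 12 characters.
Chunking with max size 4:
  Chunk 1: 'ebha' (positions 0-3)
  Chunk 2: 'eehe' (positions 4-7)
  Chunk 3: 'ceeb' (positions 8-11)
Total chunks: ceil(12 / 4) = 3

3


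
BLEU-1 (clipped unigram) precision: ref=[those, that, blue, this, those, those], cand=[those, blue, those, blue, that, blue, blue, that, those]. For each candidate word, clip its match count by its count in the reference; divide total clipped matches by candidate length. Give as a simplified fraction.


Reference word counts: {'blue': 1, 'that': 1, 'this': 1, 'those': 3}
Checking each candidate word (with clipping):
  'those' -> in reference (ref count 3, used 1/3) -> match (matches: 1)
  'blue' -> in reference (ref count 1, used 1/1) -> match (matches: 2)
  'those' -> in reference (ref count 3, used 2/3) -> match (matches: 3)
  'blue' -> ref count 1 already used up (1/1) -> clipped, no match (matches: 3)
  'that' -> in reference (ref count 1, used 1/1) -> match (matches: 4)
  'blue' -> ref count 1 already used up (1/1) -> clipped, no match (matches: 4)
  'blue' -> ref count 1 already used up (1/1) -> clipped, no match (matches: 4)
  'that' -> ref count 1 already used up (1/1) -> clipped, no match (matches: 4)
  'those' -> in reference (ref count 3, used 3/3) -> match (matches: 5)
Clipped matches: 5, Candidate length: 9
Precision = 5/9

5/9


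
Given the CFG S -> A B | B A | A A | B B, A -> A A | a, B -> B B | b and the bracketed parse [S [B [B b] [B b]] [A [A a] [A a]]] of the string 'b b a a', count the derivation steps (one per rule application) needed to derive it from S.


Every bracketed nonterminal node [X ...] in the tree is produced by exactly one rule application.
Reading the tree off as a leftmost derivation:
  Step 1: S  =>  B A   (applied S -> B A)
  Step 2: B A  =>  B B A   (applied B -> B B)
  Step 3: B B A  =>  b B A   (applied B -> b)
  Step 4: b B A  =>  b b A   (applied B -> b)
  Step 5: b b A  =>  b b A A   (applied A -> A A)
  Step 6: b b A A  =>  b b a A   (applied A -> a)
  Step 7: b b a A  =>  b b a a   (applied A -> a)
Final yield: b b a a
Total rewrite steps: 7

7


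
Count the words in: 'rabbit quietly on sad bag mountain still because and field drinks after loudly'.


Counting words by splitting on spaces:
  Word 1: 'rabbit'
  Word 2: 'quietly'
  Word 3: 'on'
  Word 4: 'sad'
  Word 5: 'bag'
  Word 6: 'mountain'
  Word 7: 'still'
  Word 8: 'because'
  Word 9: 'and'
  Word 10: 'field'
  Word 11: 'drinks'
  Word 12: 'after'
  Word 13: 'loudly'
Total words: 13

13


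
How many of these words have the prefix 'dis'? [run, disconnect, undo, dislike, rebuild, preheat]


Checking each word for prefix 'dis':
  'run' -> no (count: 0)
  'disconnect' -> YES, starts with 'dis' (count: 1)
  'undo' -> no (count: 1)
  'dislike' -> YES, starts with 'dis' (count: 2)
  'rebuild' -> no (count: 2)
  'preheat' -> no (count: 2)
Total with prefix 'dis': 2

2


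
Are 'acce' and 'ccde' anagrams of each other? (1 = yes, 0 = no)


Sort characters of 'acce': 'acce'
Sort characters of 'ccde': 'ccde'
Sorted forms differ -> they are NOT anagrams
Result: 0

0


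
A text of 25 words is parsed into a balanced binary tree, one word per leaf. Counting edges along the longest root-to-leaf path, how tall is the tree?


In a balanced binary tree with n leaves the deepest leaf is ceil(log2(n)) edges below the root.
log2(25) = 4.6439
ceil(4.6439) = 5
height (edges) = 5

5


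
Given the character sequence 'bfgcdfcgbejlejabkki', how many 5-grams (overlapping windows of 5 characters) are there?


String 'bfgcdfcgbejlejabkki' has length L = 19.
Number of overlapping n-grams = L - n + 1
Substituting: 19 - 5 + 1 = 15

15


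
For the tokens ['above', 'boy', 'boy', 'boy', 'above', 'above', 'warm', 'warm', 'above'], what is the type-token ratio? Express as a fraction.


Tokens: 9
Unique types: ('above', 'boy', 'warm') = 3
TTR = 3/9
Simplify: divide both by 3 -> 1/3
TTR = 1/3

1/3


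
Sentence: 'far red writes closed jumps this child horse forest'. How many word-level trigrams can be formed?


Word trigrams from [9] words:
  Trigram 1: (far red writes)
  Trigram 2: (red writes closed)
  Trigram 3: (writes closed jumps)
  Trigram 4: (closed jumps this)
  Trigram 5: (jumps this child)
  Trigram 6: (this child horse)
  Trigram 7: (child horse forest)
Total word trigrams: 9 - 2 = 7

7


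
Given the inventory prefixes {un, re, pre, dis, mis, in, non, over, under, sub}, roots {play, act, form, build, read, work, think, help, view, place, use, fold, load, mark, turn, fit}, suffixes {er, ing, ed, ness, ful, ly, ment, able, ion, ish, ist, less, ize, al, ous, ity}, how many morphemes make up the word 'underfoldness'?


Segmenting 'underfoldness' against the inventory:
  'under' -> prefix (morpheme 1)
  'fold' -> root (morpheme 2)
  'ness' -> suffix (morpheme 3)
Total morphemes: 3

3


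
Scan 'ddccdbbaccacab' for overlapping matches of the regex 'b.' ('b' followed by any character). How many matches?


Pattern: b. means 'b' followed by any character.
Scanning 'ddccdbbaccacab' position-by-position:
  Pos 0: window 'dd' -> no
  Pos 1: window 'dc' -> no
  Pos 2: window 'cc' -> no
  Pos 3: window 'cd' -> no
  Pos 4: window 'db' -> no
  Pos 5: window 'bb' -> MATCH
  Pos 6: window 'ba' -> MATCH
  Pos 7: window 'ac' -> no
  Pos 8: window 'cc' -> no
  Pos 9: window 'ca' -> no
  Pos 10: window 'ac' -> no
  Pos 11: window 'ca' -> no
  Pos 12: window 'ab' -> no
  Pos 13: window 'b' -> no
Total matches: 2

2


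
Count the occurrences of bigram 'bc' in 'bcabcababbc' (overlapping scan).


Scanning 'bcabcababbc' for bigram 'bc':
  Position 0: 'bc' -> MATCH
  Position 1: 'ca' -> no
  Position 2: 'ab' -> no
  Position 3: 'bc' -> MATCH
  Position 4: 'ca' -> no
  Position 5: 'ab' -> no
  Position 6: 'ba' -> no
  Position 7: 'ab' -> no
  Position 8: 'bb' -> no
  Position 9: 'bc' -> MATCH
Total matches: 3

3


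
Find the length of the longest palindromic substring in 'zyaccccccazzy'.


Scanning 'zyaccccccazzy' for palindromic substrings.
Substring at positions 2-9: 'acccccca'.
Check: reverse('acccccca') = 'acccccca' -> palindrome confirmed.
Neighbouring characters ('y' / 'z') break symmetry, so it cannot extend further.
No longer palindromic substring exists; longest length = 8

8


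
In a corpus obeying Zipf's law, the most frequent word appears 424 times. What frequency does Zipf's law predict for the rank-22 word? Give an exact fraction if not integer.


Zipf's law: freq(rank) = f1 / rank
f1 = 424, rank = 22
freq = 424 / 22
GCD(424, 22) = 2
Simplified: 212/11

212/11


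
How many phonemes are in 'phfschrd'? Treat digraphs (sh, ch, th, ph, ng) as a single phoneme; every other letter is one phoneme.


Parsing 'phfschrd' greedily, digraphs first:
  'ph' -> digraph (1 consonant phoneme) (phonemes so far: 1)
  'f' -> consonant phoneme (phonemes so far: 2)
  's' -> consonant phoneme (phonemes so far: 3)
  'ch' -> digraph (1 consonant phoneme) (phonemes so far: 4)
  'r' -> consonant phoneme (phonemes so far: 5)
  'd' -> consonant phoneme (phonemes so far: 6)
Total phonemes: 6

6


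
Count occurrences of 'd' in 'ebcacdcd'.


Scanning 'ebcacdcd' for 'd':
  Position 5: 'd' -> MATCH (count: 1)
  Position 7: 'd' -> MATCH (count: 2)
Total occurrences of 'd': 2

2


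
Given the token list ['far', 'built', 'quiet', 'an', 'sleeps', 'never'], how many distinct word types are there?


Listing all tokens and tracking unique types:
  Token 1: 'far' -> NEW (unique so far: 1)
  Token 2: 'built' -> NEW (unique so far: 2)
  Token 3: 'quiet' -> NEW (unique so far: 3)
  Token 4: 'an' -> NEW (unique so far: 4)
  Token 5: 'sleeps' -> NEW (unique so far: 5)
  Token 6: 'never' -> NEW (unique so far: 6)
Unique types: ('an', 'built', 'far', 'never', 'quiet', 'sleeps')
Vocabulary size: 6

6


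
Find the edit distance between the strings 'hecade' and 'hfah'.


Building DP table for s1='hecade' (len 6) and s2='hfah' (len 4):
       h  f  a  h
    0  1  2  3  4
  h 1  0  1  2  3
  e 2  1  1  2  3
  c 3  2  2  2  3
  a 4  3  3  2  3
  d 5  4  4  3  3
  e 6  5  5  4  4
Edit distance = dp[6][4] = 4

4


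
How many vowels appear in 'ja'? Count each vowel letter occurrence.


Scanning each character of 'ja':
  Position 1: 'j' -> consonant (running count: 0)
  Position 2: 'a' -> vowel (running count: 1)
Total vowels: 1

1


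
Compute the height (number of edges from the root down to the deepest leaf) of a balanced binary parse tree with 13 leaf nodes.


In a balanced binary tree with n leaves the deepest leaf is ceil(log2(n)) edges below the root.
log2(13) = 3.7004
ceil(3.7004) = 4
height (edges) = 4

4


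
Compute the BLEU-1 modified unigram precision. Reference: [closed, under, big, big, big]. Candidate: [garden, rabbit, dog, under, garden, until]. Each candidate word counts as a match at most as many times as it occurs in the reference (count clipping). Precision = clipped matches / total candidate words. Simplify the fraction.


Reference word counts: {'big': 3, 'closed': 1, 'under': 1}
Checking each candidate word (with clipping):
  'garden' -> not in reference -> no match (matches: 0)
  'rabbit' -> not in reference -> no match (matches: 0)
  'dog' -> not in reference -> no match (matches: 0)
  'under' -> in reference (ref count 1, used 1/1) -> match (matches: 1)
  'garden' -> not in reference -> no match (matches: 1)
  'until' -> not in reference -> no match (matches: 1)
Clipped matches: 1, Candidate length: 6
Precision = 1/6

1/6


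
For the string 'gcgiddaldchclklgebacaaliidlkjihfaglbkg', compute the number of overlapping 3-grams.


String 'gcgiddaldchclklgebacaaliidlkjihfaglbkg' has length L = 38.
Number of overlapping n-grams = L - n + 1
Substituting: 38 - 3 + 1 = 36

36


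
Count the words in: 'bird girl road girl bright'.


Counting words by splitting on spaces:
  Word 1: 'bird'
  Word 2: 'girl'
  Word 3: 'road'
  Word 4: 'girl'
  Word 5: 'bright'
Total words: 5

5


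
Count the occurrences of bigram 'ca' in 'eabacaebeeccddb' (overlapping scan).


Scanning 'eabacaebeeccddb' for bigram 'ca':
  Position 0: 'ea' -> no
  Position 1: 'ab' -> no
  Position 2: 'ba' -> no
  Position 3: 'ac' -> no
  Position 4: 'ca' -> MATCH
  Position 5: 'ae' -> no
  Position 6: 'eb' -> no
  Position 7: 'be' -> no
  Position 8: 'ee' -> no
  Position 9: 'ec' -> no
  Position 10: 'cc' -> no
  Position 11: 'cd' -> no
  Position 12: 'dd' -> no
  Position 13: 'db' -> no
Total matches: 1

1


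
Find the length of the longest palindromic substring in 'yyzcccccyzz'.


Scanning 'yyzcccccyzz' for palindromic substrings.
Substring at positions 3-7: 'ccccc'.
Check: reverse('ccccc') = 'ccccc' -> palindrome confirmed.
Neighbouring characters ('z' / 'y') break symmetry, so it cannot extend further.
No longer palindromic substring exists; longest length = 5

5


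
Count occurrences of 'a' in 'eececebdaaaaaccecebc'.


Scanning 'eececebdaaaaaccecebc' for 'a':
  Position 8: 'a' -> MATCH (count: 1)
  Position 9: 'a' -> MATCH (count: 2)
  Position 10: 'a' -> MATCH (count: 3)
  Position 11: 'a' -> MATCH (count: 4)
  Position 12: 'a' -> MATCH (count: 5)
Total occurrences of 'a': 5

5


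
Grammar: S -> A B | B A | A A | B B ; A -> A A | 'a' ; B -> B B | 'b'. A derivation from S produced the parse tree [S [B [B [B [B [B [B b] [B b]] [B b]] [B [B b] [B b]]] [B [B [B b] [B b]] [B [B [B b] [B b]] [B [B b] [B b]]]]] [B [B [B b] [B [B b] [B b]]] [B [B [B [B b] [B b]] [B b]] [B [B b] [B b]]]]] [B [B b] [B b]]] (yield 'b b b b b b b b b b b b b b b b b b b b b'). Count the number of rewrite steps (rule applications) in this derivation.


Every bracketed nonterminal node [X ...] in the tree is produced by exactly one rule application.
Reading the tree off as a leftmost derivation:
  Step 1: S  =>  B B   (applied S -> B B)
  Step 2: B B  =>  B B B   (applied B -> B B)
  Step 3: B B B  =>  B B B B   (applied B -> B B)
  Step 4: B B B B  =>  B B B B B   (applied B -> B B)
  Step 5: B B B B B  =>  B B B B B B   (applied B -> B B)
  Step 6: B B B B B B  =>  B B B B B B B   (applied B -> B B)
  Step 7: B B B B B B B  =>  b B B B B B B   (applied B -> b)
  Step 8: b B B B B B B  =>  b b B B B B B   (applied B -> b)
  Step 9: b b B B B B B  =>  b b b B B B B   (applied B -> b)
  Step 10: b b b B B B B  =>  b b b B B B B B   (applied B -> B B)
  Step 11: b b b B B B B B  =>  b b b b B B B B   (applied B -> b)
  Step 12: b b b b B B B B  =>  b b b b b B B B   (applied B -> b)
  Step 13: b b b b b B B B  =>  b b b b b B B B B   (applied B -> B B)
  Step 14: b b b b b B B B B  =>  b b b b b B B B B B   (applied B -> B B)
  Step 15: b b b b b B B B B B  =>  b b b b b b B B B B   (applied B -> b)
  Step 16: b b b b b b B B B B  =>  b b b b b b b B B B   (applied B -> b)
  Step 17: b b b b b b b B B B  =>  b b b b b b b B B B B   (applied B -> B B)
  Step 18: b b b b b b b B B B B  =>  b b b b b b b B B B B B   (applied B -> B B)
  Step 19: b b b b b b b B B B B B  =>  b b b b b b b b B B B B   (applied B -> b)
  Step 20: b b b b b b b b B B B B  =>  b b b b b b b b b B B B   (applied B -> b)
  Step 21: b b b b b b b b b B B B  =>  b b b b b b b b b B B B B   (applied B -> B B)
  Step 22: b b b b b b b b b B B B B  =>  b b b b b b b b b b B B B   (applied B -> b)
  Step 23: b b b b b b b b b b B B B  =>  b b b b b b b b b b b B B   (applied B -> b)
  Step 24: b b b b b b b b b b b B B  =>  b b b b b b b b b b b B B B   (applied B -> B B)
  Step 25: b b b b b b b b b b b B B B  =>  b b b b b b b b b b b B B B B   (applied B -> B B)
  Step 26: b b b b b b b b b b b B B B B  =>  b b b b b b b b b b b b B B B   (applied B -> b)
  Step 27: b b b b b b b b b b b b B B B  =>  b b b b b b b b b b b b B B B B   (applied B -> B B)
  Step 28: b b b b b b b b b b b b B B B B  =>  b b b b b b b b b b b b b B B B   (applied B -> b)
  Step 29: b b b b b b b b b b b b b B B B  =>  b b b b b b b b b b b b b b B B   (applied B -> b)
  Step 30: b b b b b b b b b b b b b b B B  =>  b b b b b b b b b b b b b b B B B   (applied B -> B B)
  Step 31: b b b b b b b b b b b b b b B B B  =>  b b b b b b b b b b b b b b B B B B   (applied B -> B B)
  Step 32: b b b b b b b b b b b b b b B B B B  =>  b b b b b b b b b b b b b b B B B B B   (applied B -> B B)
  Step 33: b b b b b b b b b b b b b b B B B B B  =>  b b b b b b b b b b b b b b b B B B B   (applied B -> b)
  Step 34: b b b b b b b b b b b b b b b B B B B  =>  b b b b b b b b b b b b b b b b B B B   (applied B -> b)
  Step 35: b b b b b b b b b b b b b b b b B B B  =>  b b b b b b b b b b b b b b b b b B B   (applied B -> b)
  Step 36: b b b b b b b b b b b b b b b b b B B  =>  b b b b b b b b b b b b b b b b b B B B   (applied B -> B B)
  Step 37: b b b b b b b b b b b b b b b b b B B B  =>  b b b b b b b b b b b b b b b b b b B B   (applied B -> b)
  Step 38: b b b b b b b b b b b b b b b b b b B B  =>  b b b b b b b b b b b b b b b b b b b B   (applied B -> b)
  Step 39: b b b b b b b b b b b b b b b b b b b B  =>  b b b b b b b b b b b b b b b b b b b B B   (applied B -> B B)
  Step 40: b b b b b b b b b b b b b b b b b b b B B  =>  b b b b b b b b b b b b b b b b b b b b B   (applied B -> b)
  Step 41: b b b b b b b b b b b b b b b b b b b b B  =>  b b b b b b b b b b b b b b b b b b b b b   (applied B -> b)
Final yield: b b b b b b b b b b b b b b b b b b b b b
Total rewrite steps: 41

41


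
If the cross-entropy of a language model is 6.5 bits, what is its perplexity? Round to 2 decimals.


Perplexity formula: PP = 2^H
H = 6.5
PP = 2^6.5
Decompose: 2^6.5 = 2^6 * 2^0.5 = 2^6 * sqrt(2)
2^6 = 64, sqrt(2) ~ 1.4142136
PP ~ 64 * 1.4142136 = 90.5096704
Rounded to 2 decimals: 90.51

90.51


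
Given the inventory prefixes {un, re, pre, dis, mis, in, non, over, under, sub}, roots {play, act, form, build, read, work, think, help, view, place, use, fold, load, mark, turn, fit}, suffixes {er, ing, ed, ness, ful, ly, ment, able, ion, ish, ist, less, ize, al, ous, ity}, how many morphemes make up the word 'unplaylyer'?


Segmenting 'unplaylyer' against the inventory:
  'un' -> prefix (morpheme 1)
  'play' -> root (morpheme 2)
  'ly' -> suffix (morpheme 3)
  'er' -> suffix (morpheme 4)
Total morphemes: 4

4


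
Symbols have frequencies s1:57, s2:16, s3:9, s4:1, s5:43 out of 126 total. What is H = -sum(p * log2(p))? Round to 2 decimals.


Computing entropy H = -sum(p_i * log2(p_i)):
  s1: p = 57/126 = 0.4524, -p*log2(p) = 0.5177
  s2: p = 16/126 = 0.1270, -p*log2(p) = 0.3781
  s3: p = 9/126 = 0.0714, -p*log2(p) = 0.2720
  s4: p = 1/126 = 0.0079, -p*log2(p) = 0.0554
  s5: p = 43/126 = 0.3413, -p*log2(p) = 0.5293
H = sum of terms = 1.7525
Rounded to 2 decimals: 1.75

1.75


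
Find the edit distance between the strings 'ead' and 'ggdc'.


Building DP table for s1='ead' (len 3) and s2='ggdc' (len 4):
       g  g  d  c
    0  1  2  3  4
  e 1  1  2  3  4
  a 2  2  2  3  4
  d 3  3  3  2  3
Edit distance = dp[3][4] = 3

3


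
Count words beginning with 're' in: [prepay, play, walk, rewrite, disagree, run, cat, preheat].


Checking each word for prefix 're':
  'prepay' -> no (count: 0)
  'play' -> no (count: 0)
  'walk' -> no (count: 0)
  'rewrite' -> YES, starts with 're' (count: 1)
  'disagree' -> no (count: 1)
  'run' -> no (count: 1)
  'cat' -> no (count: 1)
  'preheat' -> no (count: 1)
Total with prefix 're': 1

1


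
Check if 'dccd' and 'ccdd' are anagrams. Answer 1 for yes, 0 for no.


Sort characters of 'dccd': 'ccdd'
Sort characters of 'ccdd': 'ccdd'
Sorted forms match -> they ARE anagrams
Result: 1

1


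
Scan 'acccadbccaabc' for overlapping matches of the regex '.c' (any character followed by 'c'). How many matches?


Pattern: .c means any character followed by 'c'.
Scanning 'acccadbccaabc' position-by-position:
  Pos 0: window 'ac' -> MATCH
  Pos 1: window 'cc' -> MATCH
  Pos 2: window 'cc' -> MATCH
  Pos 3: window 'ca' -> no
  Pos 4: window 'ad' -> no
  Pos 5: window 'db' -> no
  Pos 6: window 'bc' -> MATCH
  Pos 7: window 'cc' -> MATCH
  Pos 8: window 'ca' -> no
  Pos 9: window 'aa' -> no
  Pos 10: window 'ab' -> no
  Pos 11: window 'bc' -> MATCH
  Pos 12: window 'c' -> no
Total matches: 6

6


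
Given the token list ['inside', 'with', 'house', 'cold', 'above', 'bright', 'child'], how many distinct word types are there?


Listing all tokens and tracking unique types:
  Token 1: 'inside' -> NEW (unique so far: 1)
  Token 2: 'with' -> NEW (unique so far: 2)
  Token 3: 'house' -> NEW (unique so far: 3)
  Token 4: 'cold' -> NEW (unique so far: 4)
  Token 5: 'above' -> NEW (unique so far: 5)
  Token 6: 'bright' -> NEW (unique so far: 6)
  Token 7: 'child' -> NEW (unique so far: 7)
Unique types: ('above', 'bright', 'child', 'cold', 'house', 'inside', 'with')
Vocabulary size: 7

7


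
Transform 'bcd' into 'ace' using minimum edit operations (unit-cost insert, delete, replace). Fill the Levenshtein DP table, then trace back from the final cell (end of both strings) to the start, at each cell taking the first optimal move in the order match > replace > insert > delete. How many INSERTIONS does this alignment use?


Edit distance = 2. Backtracking from cell (3, 3) with preference match > replace > insert > delete,
then listing the resulting alignment 'bcd' -> 'ace' left to right:
  Step 1: replace b->a
  Step 2: keep 'c'
  Step 3: replace d->e
Total insertions: 0

0


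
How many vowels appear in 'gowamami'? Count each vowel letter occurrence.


Scanning each character of 'gowamami':
  Position 1: 'g' -> consonant (running count: 0)
  Position 2: 'o' -> vowel (running count: 1)
  Position 3: 'w' -> consonant (running count: 1)
  Position 4: 'a' -> vowel (running count: 2)
  Position 5: 'm' -> consonant (running count: 2)
  Position 6: 'a' -> vowel (running count: 3)
  Position 7: 'm' -> consonant (running count: 3)
  Position 8: 'i' -> vowel (running count: 4)
Total vowels: 4

4


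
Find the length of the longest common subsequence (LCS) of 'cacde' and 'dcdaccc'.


DP table for LCS of 'cacde' and 'dcdaccc':
       d  c  d  a  c  c  c
    0  0  0  0  0  0  0  0
  c 0  0  1  1  1  1  1  1
  a 0  0  1  1  2  2  2  2
  c 0  0  1  1  2  3  3  3
  d 0  1  1  2  2  3  3  3
  e 0  1  1  2  2  3  3  3
LCS: 'cac'
LCS length = 3

3


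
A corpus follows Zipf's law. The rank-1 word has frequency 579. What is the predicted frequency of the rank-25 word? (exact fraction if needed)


Zipf's law: freq(rank) = f1 / rank
f1 = 579, rank = 25
freq = 579 / 25
GCD(579, 25) = 1
Simplified: 579/25

579/25


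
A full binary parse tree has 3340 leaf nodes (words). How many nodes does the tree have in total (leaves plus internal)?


Leaf nodes (terminals): 3340
Internal nodes = n - 1 = 3340 - 1 = 3339
Total = leaves + internal = 3340 + 3339 = 6679

6679


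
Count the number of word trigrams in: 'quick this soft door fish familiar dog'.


Word trigrams from [7] words:
  Trigram 1: (quick this soft)
  Trigram 2: (this soft door)
  Trigram 3: (soft door fish)
  Trigram 4: (door fish familiar)
  Trigram 5: (fish familiar dog)
Total word trigrams: 7 - 2 = 5

5


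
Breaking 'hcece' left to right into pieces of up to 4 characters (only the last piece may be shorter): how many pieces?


'hcece' has 5 characters.
Chunking with max size 4:
  Chunk 1: 'hcec' (positions 0-3)
  Chunk 2: 'e' (positions 4-4)
Total chunks: ceil(5 / 4) = 2

2


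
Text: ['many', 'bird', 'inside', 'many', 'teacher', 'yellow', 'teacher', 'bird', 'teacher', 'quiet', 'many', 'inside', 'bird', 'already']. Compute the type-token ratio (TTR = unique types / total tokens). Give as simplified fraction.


Tokens: 14
Unique types: ('already', 'bird', 'inside', 'many', 'quiet', 'teacher', 'yellow') = 7
TTR = 7/14
Simplify: divide both by 7 -> 1/2
TTR = 1/2

1/2


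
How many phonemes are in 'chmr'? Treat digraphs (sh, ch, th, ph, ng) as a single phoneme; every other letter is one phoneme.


Parsing 'chmr' greedily, digraphs first:
  'ch' -> digraph (1 consonant phoneme) (phonemes so far: 1)
  'm' -> consonant phoneme (phonemes so far: 2)
  'r' -> consonant phoneme (phonemes so far: 3)
Total phonemes: 3

3


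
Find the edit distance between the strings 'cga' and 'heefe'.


Building DP table for s1='cga' (len 3) and s2='heefe' (len 5):
       h  e  e  f  e
    0  1  2  3  4  5
  c 1  1  2  3  4  5
  g 2  2  2  3  4  5
  a 3  3  3  3  4  5
Edit distance = dp[3][5] = 5

5


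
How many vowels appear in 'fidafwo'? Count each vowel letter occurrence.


Scanning each character of 'fidafwo':
  Position 1: 'f' -> consonant (running count: 0)
  Position 2: 'i' -> vowel (running count: 1)
  Position 3: 'd' -> consonant (running count: 1)
  Position 4: 'a' -> vowel (running count: 2)
  Position 5: 'f' -> consonant (running count: 2)
  Position 6: 'w' -> consonant (running count: 2)
  Position 7: 'o' -> vowel (running count: 3)
Total vowels: 3

3


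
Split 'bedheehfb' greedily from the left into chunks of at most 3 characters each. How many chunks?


'bedheehfb' has 9 characters.
Chunking with max size 3:
  Chunk 1: 'bed' (positions 0-2)
  Chunk 2: 'hee' (positions 3-5)
  Chunk 3: 'hfb' (positions 6-8)
Total chunks: ceil(9 / 3) = 3

3


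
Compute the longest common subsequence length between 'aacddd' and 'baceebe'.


DP table for LCS of 'aacddd' and 'baceebe':
       b  a  c  e  e  b  e
    0  0  0  0  0  0  0  0
  a 0  0  1  1  1  1  1  1
  a 0  0  1  1  1  1  1  1
  c 0  0  1  2  2  2  2  2
  d 0  0  1  2  2  2  2  2
  d 0  0  1  2  2  2  2  2
  d 0  0  1  2  2  2  2  2
LCS: 'ac'
LCS length = 2

2


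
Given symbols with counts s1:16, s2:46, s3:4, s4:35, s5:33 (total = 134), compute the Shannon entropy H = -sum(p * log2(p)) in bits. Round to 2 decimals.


Computing entropy H = -sum(p_i * log2(p_i)):
  s1: p = 16/134 = 0.1194, -p*log2(p) = 0.3661
  s2: p = 46/134 = 0.3433, -p*log2(p) = 0.5295
  s3: p = 4/134 = 0.0299, -p*log2(p) = 0.1512
  s4: p = 35/134 = 0.2612, -p*log2(p) = 0.5059
  s5: p = 33/134 = 0.2463, -p*log2(p) = 0.4979
H = sum of terms = 2.0506
Rounded to 2 decimals: 2.05

2.05


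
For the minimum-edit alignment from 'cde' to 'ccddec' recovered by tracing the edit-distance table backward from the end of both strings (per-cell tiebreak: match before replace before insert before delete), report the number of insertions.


Edit distance = 3. Backtracking from cell (3, 6) with preference match > replace > insert > delete,
then listing the resulting alignment 'cde' -> 'ccddec' left to right:
  Step 1: insert 'c' [insertion #1]
  Step 2: keep 'c'
  Step 3: insert 'd' [insertion #2]
  Step 4: keep 'd'
  Step 5: keep 'e'
  Step 6: insert 'c' [insertion #3]
Total insertions: 3

3


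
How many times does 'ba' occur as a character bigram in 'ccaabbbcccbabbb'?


Scanning 'ccaabbbcccbabbb' for bigram 'ba':
  Position 0: 'cc' -> no
  Position 1: 'ca' -> no
  Position 2: 'aa' -> no
  Position 3: 'ab' -> no
  Position 4: 'bb' -> no
  Position 5: 'bb' -> no
  Position 6: 'bc' -> no
  Position 7: 'cc' -> no
  Position 8: 'cc' -> no
  Position 9: 'cb' -> no
  Position 10: 'ba' -> MATCH
  Position 11: 'ab' -> no
  Position 12: 'bb' -> no
  Position 13: 'bb' -> no
Total matches: 1

1


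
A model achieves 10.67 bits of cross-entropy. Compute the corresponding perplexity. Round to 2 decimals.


Perplexity formula: PP = 2^H
H = 10.67
PP = 2^10.67
Decompose: 2^10.67 = 2^10 * 2^0.67
2^10 = 1024, 2^0.67 ~ 1.5910730
PP ~ 1024 * 1.5910730 = 1629.2587520
Rounded to 2 decimals: 1629.26

1629.26


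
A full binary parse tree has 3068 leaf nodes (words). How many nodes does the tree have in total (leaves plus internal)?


Leaf nodes (terminals): 3068
Internal nodes = n - 1 = 3068 - 1 = 3067
Total = leaves + internal = 3068 + 3067 = 6135

6135


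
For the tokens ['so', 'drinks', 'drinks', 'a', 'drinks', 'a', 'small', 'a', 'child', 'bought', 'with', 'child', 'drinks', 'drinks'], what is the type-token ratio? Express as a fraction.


Tokens: 14
Unique types: ('a', 'bought', 'child', 'drinks', 'small', 'so', 'with') = 7
TTR = 7/14
Simplify: divide both by 7 -> 1/2
TTR = 1/2

1/2


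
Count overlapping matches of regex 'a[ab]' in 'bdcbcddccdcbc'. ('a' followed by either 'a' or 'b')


Pattern: a[ab] means 'a' followed by either 'a' or 'b'.
Scanning 'bdcbcddccdcbc' position-by-position:
  Pos 0: window 'bd' -> no
  Pos 1: window 'dc' -> no
  Pos 2: window 'cb' -> no
  Pos 3: window 'bc' -> no
  Pos 4: window 'cd' -> no
  Pos 5: window 'dd' -> no
  Pos 6: window 'dc' -> no
  Pos 7: window 'cc' -> no
  Pos 8: window 'cd' -> no
  Pos 9: window 'dc' -> no
  Pos 10: window 'cb' -> no
  Pos 11: window 'bc' -> no
  Pos 12: window 'c' -> no
Total matches: 0

0


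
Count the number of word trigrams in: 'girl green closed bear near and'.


Word trigrams from [6] words:
  Trigram 1: (girl green closed)
  Trigram 2: (green closed bear)
  Trigram 3: (closed bear near)
  Trigram 4: (bear near and)
Total word trigrams: 6 - 2 = 4

4


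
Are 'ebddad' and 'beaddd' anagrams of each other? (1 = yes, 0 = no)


Sort characters of 'ebddad': 'abddde'
Sort characters of 'beaddd': 'abddde'
Sorted forms match -> they ARE anagrams
Result: 1

1


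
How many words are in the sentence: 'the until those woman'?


Counting words by splitting on spaces:
  Word 1: 'the'
  Word 2: 'until'
  Word 3: 'those'
  Word 4: 'woman'
Total words: 4

4


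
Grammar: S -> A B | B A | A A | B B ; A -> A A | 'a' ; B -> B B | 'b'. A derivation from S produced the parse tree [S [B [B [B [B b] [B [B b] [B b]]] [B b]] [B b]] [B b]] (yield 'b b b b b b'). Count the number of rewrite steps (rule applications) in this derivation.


Every bracketed nonterminal node [X ...] in the tree is produced by exactly one rule application.
Reading the tree off as a leftmost derivation:
  Step 1: S  =>  B B   (applied S -> B B)
  Step 2: B B  =>  B B B   (applied B -> B B)
  Step 3: B B B  =>  B B B B   (applied B -> B B)
  Step 4: B B B B  =>  B B B B B   (applied B -> B B)
  Step 5: B B B B B  =>  b B B B B   (applied B -> b)
  Step 6: b B B B B  =>  b B B B B B   (applied B -> B B)
  Step 7: b B B B B B  =>  b b B B B B   (applied B -> b)
  Step 8: b b B B B B  =>  b b b B B B   (applied B -> b)
  Step 9: b b b B B B  =>  b b b b B B   (applied B -> b)
  Step 10: b b b b B B  =>  b b b b b B   (applied B -> b)
  Step 11: b b b b b B  =>  b b b b b b   (applied B -> b)
Final yield: b b b b b b
Total rewrite steps: 11

11


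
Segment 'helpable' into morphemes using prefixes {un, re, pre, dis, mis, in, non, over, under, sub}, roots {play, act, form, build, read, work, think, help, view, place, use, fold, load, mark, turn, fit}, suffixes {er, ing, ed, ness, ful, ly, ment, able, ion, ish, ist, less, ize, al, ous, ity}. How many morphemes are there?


Segmenting 'helpable' against the inventory:
  'help' -> root (morpheme 1)
  'able' -> suffix (morpheme 2)
Total morphemes: 2

2


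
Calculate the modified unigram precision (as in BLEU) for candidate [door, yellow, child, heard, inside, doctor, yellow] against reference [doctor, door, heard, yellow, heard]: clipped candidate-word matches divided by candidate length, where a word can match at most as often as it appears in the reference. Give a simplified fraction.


Reference word counts: {'doctor': 1, 'door': 1, 'heard': 2, 'yellow': 1}
Checking each candidate word (with clipping):
  'door' -> in reference (ref count 1, used 1/1) -> match (matches: 1)
  'yellow' -> in reference (ref count 1, used 1/1) -> match (matches: 2)
  'child' -> not in reference -> no match (matches: 2)
  'heard' -> in reference (ref count 2, used 1/2) -> match (matches: 3)
  'inside' -> not in reference -> no match (matches: 3)
  'doctor' -> in reference (ref count 1, used 1/1) -> match (matches: 4)
  'yellow' -> ref count 1 already used up (1/1) -> clipped, no match (matches: 4)
Clipped matches: 4, Candidate length: 7
Precision = 4/7

4/7


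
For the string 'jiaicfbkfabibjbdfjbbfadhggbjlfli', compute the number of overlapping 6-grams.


String 'jiaicfbkfabibjbdfjbbfadhggbjlfli' has length L = 32.
Number of overlapping n-grams = L - n + 1
Substituting: 32 - 6 + 1 = 27

27


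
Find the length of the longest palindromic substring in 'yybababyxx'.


Scanning 'yybababyxx' for palindromic substrings.
Substring at positions 1-7: 'ybababy'.
Check: reverse('ybababy') = 'ybababy' -> palindrome confirmed.
Neighbouring characters ('y' / 'x') break symmetry, so it cannot extend further.
No longer palindromic substring exists; longest length = 7

7


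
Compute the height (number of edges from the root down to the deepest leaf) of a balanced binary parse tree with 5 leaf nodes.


In a balanced binary tree with n leaves the deepest leaf is ceil(log2(n)) edges below the root.
log2(5) = 2.3219
ceil(2.3219) = 3
height (edges) = 3

3


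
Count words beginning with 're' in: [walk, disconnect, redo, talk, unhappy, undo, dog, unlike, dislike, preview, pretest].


Checking each word for prefix 're':
  'walk' -> no (count: 0)
  'disconnect' -> no (count: 0)
  'redo' -> YES, starts with 're' (count: 1)
  'talk' -> no (count: 1)
  'unhappy' -> no (count: 1)
  'undo' -> no (count: 1)
  'dog' -> no (count: 1)
  'unlike' -> no (count: 1)
  'dislike' -> no (count: 1)
  'preview' -> no (count: 1)
  'pretest' -> no (count: 1)
Total with prefix 're': 1

1


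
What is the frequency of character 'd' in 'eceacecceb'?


Scanning 'eceacecceb' for 'd':
  No matches found.
Total occurrences of 'd': 0

0


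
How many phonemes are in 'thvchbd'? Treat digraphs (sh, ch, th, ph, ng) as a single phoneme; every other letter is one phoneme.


Parsing 'thvchbd' greedily, digraphs first:
  'th' -> digraph (1 consonant phoneme) (phonemes so far: 1)
  'v' -> consonant phoneme (phonemes so far: 2)
  'ch' -> digraph (1 consonant phoneme) (phonemes so far: 3)
  'b' -> consonant phoneme (phonemes so far: 4)
  'd' -> consonant phoneme (phonemes so far: 5)
Total phonemes: 5

5


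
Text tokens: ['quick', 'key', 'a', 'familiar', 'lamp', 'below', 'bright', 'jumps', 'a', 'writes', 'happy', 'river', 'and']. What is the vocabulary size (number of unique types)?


Listing all tokens and tracking unique types:
  Token 1: 'quick' -> NEW (unique so far: 1)
  Token 2: 'key' -> NEW (unique so far: 2)
  Token 3: 'a' -> NEW (unique so far: 3)
  Token 4: 'familiar' -> NEW (unique so far: 4)
  Token 5: 'lamp' -> NEW (unique so far: 5)
  Token 6: 'below' -> NEW (unique so far: 6)
  Token 7: 'bright' -> NEW (unique so far: 7)
  Token 8: 'jumps' -> NEW (unique so far: 8)
  Token 9: 'a' -> duplicate (unique so far: 8)
  Token 10: 'writes' -> NEW (unique so far: 9)
  Token 11: 'happy' -> NEW (unique so far: 10)
  Token 12: 'river' -> NEW (unique so far: 11)
  Token 13: 'and' -> NEW (unique so far: 12)
Unique types: ('a', 'and', 'below', 'bright', 'familiar', 'happy', 'jumps', 'key', 'lamp', 'quick', 'river', 'writes')
Vocabulary size: 12

12


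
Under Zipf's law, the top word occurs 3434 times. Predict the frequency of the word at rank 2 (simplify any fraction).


Zipf's law: freq(rank) = f1 / rank
f1 = 3434, rank = 2
freq = 3434 / 2
= 1717

1717


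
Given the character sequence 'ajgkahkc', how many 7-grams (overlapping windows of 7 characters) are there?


String 'ajgkahkc' has length L = 8.
Number of overlapping n-grams = L - n + 1
Substituting: 8 - 7 + 1 = 2

2


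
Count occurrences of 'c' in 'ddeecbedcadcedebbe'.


Scanning 'ddeecbedcadcedebbe' for 'c':
  Position 4: 'c' -> MATCH (count: 1)
  Position 8: 'c' -> MATCH (count: 2)
  Position 11: 'c' -> MATCH (count: 3)
Total occurrences of 'c': 3

3


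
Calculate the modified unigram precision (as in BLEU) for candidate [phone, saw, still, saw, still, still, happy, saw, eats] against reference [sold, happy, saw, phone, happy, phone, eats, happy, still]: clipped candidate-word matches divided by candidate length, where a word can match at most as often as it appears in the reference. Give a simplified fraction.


Reference word counts: {'eats': 1, 'happy': 3, 'phone': 2, 'saw': 1, 'sold': 1, 'still': 1}
Checking each candidate word (with clipping):
  'phone' -> in reference (ref count 2, used 1/2) -> match (matches: 1)
  'saw' -> in reference (ref count 1, used 1/1) -> match (matches: 2)
  'still' -> in reference (ref count 1, used 1/1) -> match (matches: 3)
  'saw' -> ref count 1 already used up (1/1) -> clipped, no match (matches: 3)
  'still' -> ref count 1 already used up (1/1) -> clipped, no match (matches: 3)
  'still' -> ref count 1 already used up (1/1) -> clipped, no match (matches: 3)
  'happy' -> in reference (ref count 3, used 1/3) -> match (matches: 4)
  'saw' -> ref count 1 already used up (1/1) -> clipped, no match (matches: 4)
  'eats' -> in reference (ref count 1, used 1/1) -> match (matches: 5)
Clipped matches: 5, Candidate length: 9
Precision = 5/9

5/9


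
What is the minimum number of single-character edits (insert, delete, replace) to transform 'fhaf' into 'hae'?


Building DP table for s1='fhaf' (len 4) and s2='hae' (len 3):
       h  a  e
    0  1  2  3
  f 1  1  2  3
  h 2  1  2  3
  a 3  2  1  2
  f 4  3  2  2
Edit distance = dp[4][3] = 2

2


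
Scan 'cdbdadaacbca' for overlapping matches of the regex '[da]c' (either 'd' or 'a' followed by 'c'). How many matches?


Pattern: [da]c means either 'd' or 'a' followed by 'c'.
Scanning 'cdbdadaacbca' position-by-position:
  Pos 0: window 'cd' -> no
  Pos 1: window 'db' -> no
  Pos 2: window 'bd' -> no
  Pos 3: window 'da' -> no
  Pos 4: window 'ad' -> no
  Pos 5: window 'da' -> no
  Pos 6: window 'aa' -> no
  Pos 7: window 'ac' -> MATCH
  Pos 8: window 'cb' -> no
  Pos 9: window 'bc' -> no
  Pos 10: window 'ca' -> no
  Pos 11: window 'a' -> no
Total matches: 1

1


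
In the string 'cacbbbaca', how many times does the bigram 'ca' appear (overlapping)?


Scanning 'cacbbbaca' for bigram 'ca':
  Position 0: 'ca' -> MATCH
  Position 1: 'ac' -> no
  Position 2: 'cb' -> no
  Position 3: 'bb' -> no
  Position 4: 'bb' -> no
  Position 5: 'ba' -> no
  Position 6: 'ac' -> no
  Position 7: 'ca' -> MATCH
Total matches: 2

2


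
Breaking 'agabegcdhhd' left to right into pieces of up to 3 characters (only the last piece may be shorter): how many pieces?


'agabegcdhhd' has 11 characters.
Chunking with max size 3:
  Chunk 1: 'aga' (positions 0-2)
  Chunk 2: 'beg' (positions 3-5)
  Chunk 3: 'cdh' (positions 6-8)
  Chunk 4: 'hd' (positions 9-10)
Total chunks: ceil(11 / 3) = 4

4


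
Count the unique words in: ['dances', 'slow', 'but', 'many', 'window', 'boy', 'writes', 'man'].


Listing all tokens and tracking unique types:
  Token 1: 'dances' -> NEW (unique so far: 1)
  Token 2: 'slow' -> NEW (unique so far: 2)
  Token 3: 'but' -> NEW (unique so far: 3)
  Token 4: 'many' -> NEW (unique so far: 4)
  Token 5: 'window' -> NEW (unique so far: 5)
  Token 6: 'boy' -> NEW (unique so far: 6)
  Token 7: 'writes' -> NEW (unique so far: 7)
  Token 8: 'man' -> NEW (unique so far: 8)
Unique types: ('boy', 'but', 'dances', 'man', 'many', 'slow', 'window', 'writes')
Vocabulary size: 8

8


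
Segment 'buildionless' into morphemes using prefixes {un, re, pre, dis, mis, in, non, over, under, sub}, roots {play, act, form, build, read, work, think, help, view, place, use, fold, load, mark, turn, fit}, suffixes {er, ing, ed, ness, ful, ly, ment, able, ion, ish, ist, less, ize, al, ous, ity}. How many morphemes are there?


Segmenting 'buildionless' against the inventory:
  'build' -> root (morpheme 1)
  'ion' -> suffix (morpheme 2)
  'less' -> suffix (morpheme 3)
Total morphemes: 3

3


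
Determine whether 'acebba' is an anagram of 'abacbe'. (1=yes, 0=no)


Sort characters of 'acebba': 'aabbce'
Sort characters of 'abacbe': 'aabbce'
Sorted forms match -> they ARE anagrams
Result: 1

1


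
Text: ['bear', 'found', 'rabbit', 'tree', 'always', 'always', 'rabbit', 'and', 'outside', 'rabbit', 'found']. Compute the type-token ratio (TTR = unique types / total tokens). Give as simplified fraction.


Tokens: 11
Unique types: ('always', 'and', 'bear', 'found', 'outside', 'rabbit', 'tree') = 7
TTR = 7/11
Already in lowest terms.

7/11
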